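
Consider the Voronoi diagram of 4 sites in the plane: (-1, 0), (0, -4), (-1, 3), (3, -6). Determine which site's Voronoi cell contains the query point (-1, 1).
Nearest site = (-1, 0)

The Voronoi cell of site s contains exactly those query points closer to s than to any other site. Compute squared distances from q = (-1, 1) to each site:
  (-1 − -1)² + (0 − 1)² = 1
  (-1 − -1)² + (3 − 1)² = 4
  (0 − -1)² + (-4 − 1)² = 26
  (3 − -1)² + (-6 − 1)² = 65
Minimum is attained by (-1, 0), so q lies in its Voronoi cell.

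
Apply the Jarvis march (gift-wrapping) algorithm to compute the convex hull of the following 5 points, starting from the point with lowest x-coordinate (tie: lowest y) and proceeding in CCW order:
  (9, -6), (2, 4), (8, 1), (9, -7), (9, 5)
Hull (CCW) = [(2, 4), (9, -7), (9, 5)]

Jarvis march: at each step, from the current hull vertex p, select the next vertex q as the point such that every other point lies strictly to the left of (or on) the directed line p → q. (Equivalently: for every other point r, the cross product (q − p) × (r − p) ≥ 0.)
Starting point (lowest x, tie lowest y): (2, 4). Wrap until returning to start. Resulting hull: (2, 4), (9, -7), (9, 5).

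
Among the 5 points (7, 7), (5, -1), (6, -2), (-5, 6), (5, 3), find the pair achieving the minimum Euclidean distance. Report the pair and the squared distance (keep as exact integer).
Pair = ((5, -1), (6, -2)); squared distance = 2

Compute all C(5, 2) = 10 pairwise squared distances (x_i − x_j)² + (y_i − y_j)². The minimum is 2, attained by the pair ((5, -1), (6, -2)).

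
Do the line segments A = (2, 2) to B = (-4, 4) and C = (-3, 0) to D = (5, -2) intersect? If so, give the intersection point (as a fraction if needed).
No (intersection of containing lines falls outside at least one segment)

Parametrize and solve: t = -13/2, s = 11/2. At least one of these is outside [0, 1], so the segments do not intersect.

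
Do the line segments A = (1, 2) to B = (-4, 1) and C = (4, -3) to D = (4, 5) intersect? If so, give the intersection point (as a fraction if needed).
No (intersection of containing lines falls outside at least one segment)

Parametrize and solve: t = -3/5, s = 7/10. At least one of these is outside [0, 1], so the segments do not intersect.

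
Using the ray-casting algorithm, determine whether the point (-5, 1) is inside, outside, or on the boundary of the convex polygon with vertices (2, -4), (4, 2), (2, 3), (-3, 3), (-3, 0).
The point (-5, 1) lies strictly outside the polygon

Cast a horizontal ray to the right from the query point and count how many polygon edges it crosses (each edge strictly once or zero times, handled with the usual half-open convention). 
Parity of crossings → even ⇒ outside.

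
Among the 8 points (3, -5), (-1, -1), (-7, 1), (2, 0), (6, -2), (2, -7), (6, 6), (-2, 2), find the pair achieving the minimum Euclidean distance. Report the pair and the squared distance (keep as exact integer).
Pair = ((3, -5), (2, -7)); squared distance = 5

Compute all C(8, 2) = 28 pairwise squared distances (x_i − x_j)² + (y_i − y_j)². The minimum is 5, attained by the pair ((3, -5), (2, -7)).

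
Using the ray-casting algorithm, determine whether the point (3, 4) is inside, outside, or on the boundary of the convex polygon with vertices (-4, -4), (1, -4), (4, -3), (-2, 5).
The point (3, 4) lies strictly outside the polygon

Cast a horizontal ray to the right from the query point and count how many polygon edges it crosses (each edge strictly once or zero times, handled with the usual half-open convention). 
Parity of crossings → even ⇒ outside.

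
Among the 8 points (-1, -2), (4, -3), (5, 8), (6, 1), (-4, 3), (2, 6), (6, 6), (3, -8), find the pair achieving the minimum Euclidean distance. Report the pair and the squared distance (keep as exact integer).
Pair = ((5, 8), (6, 6)); squared distance = 5

Compute all C(8, 2) = 28 pairwise squared distances (x_i − x_j)² + (y_i − y_j)². The minimum is 5, attained by the pair ((5, 8), (6, 6)).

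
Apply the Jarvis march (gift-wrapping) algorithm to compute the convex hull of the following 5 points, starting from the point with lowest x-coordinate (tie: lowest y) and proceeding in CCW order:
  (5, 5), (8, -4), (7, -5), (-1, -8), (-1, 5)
Hull (CCW) = [(-1, -8), (7, -5), (8, -4), (5, 5), (-1, 5)]

Jarvis march: at each step, from the current hull vertex p, select the next vertex q as the point such that every other point lies strictly to the left of (or on) the directed line p → q. (Equivalently: for every other point r, the cross product (q − p) × (r − p) ≥ 0.)
Starting point (lowest x, tie lowest y): (-1, -8). Wrap until returning to start. Resulting hull: (-1, -8), (7, -5), (8, -4), (5, 5), (-1, 5).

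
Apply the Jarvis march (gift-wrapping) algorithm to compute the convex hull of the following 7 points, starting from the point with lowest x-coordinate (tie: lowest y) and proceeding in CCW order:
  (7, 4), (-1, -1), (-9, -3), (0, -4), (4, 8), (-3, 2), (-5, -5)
Hull (CCW) = [(-9, -3), (-5, -5), (0, -4), (7, 4), (4, 8)]

Jarvis march: at each step, from the current hull vertex p, select the next vertex q as the point such that every other point lies strictly to the left of (or on) the directed line p → q. (Equivalently: for every other point r, the cross product (q − p) × (r − p) ≥ 0.)
Starting point (lowest x, tie lowest y): (-9, -3). Wrap until returning to start. Resulting hull: (-9, -3), (-5, -5), (0, -4), (7, 4), (4, 8).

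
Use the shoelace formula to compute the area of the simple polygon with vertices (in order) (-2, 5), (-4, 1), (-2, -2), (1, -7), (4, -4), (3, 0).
Area = 95/2

Shoelace formula: Area = (1/2) |Σ_i (x_i · y_{i+1} − x_{i+1} · y_i)| (indices mod n). Compute each cross term:
  (-2)(1) − (-4)(5) = 18
  (-4)(-2) − (-2)(1) = 10
  (-2)(-7) − (1)(-2) = 16
  (1)(-4) − (4)(-7) = 24
  (4)(0) − (3)(-4) = 12
  (3)(5) − (-2)(0) = 15
Sum = 95, so (signed) Area = 95/2 = 95/2, |Area| = 95/2.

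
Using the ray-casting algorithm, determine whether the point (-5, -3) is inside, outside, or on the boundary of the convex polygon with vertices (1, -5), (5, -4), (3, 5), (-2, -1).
The point (-5, -3) lies strictly outside the polygon

Cast a horizontal ray to the right from the query point and count how many polygon edges it crosses (each edge strictly once or zero times, handled with the usual half-open convention). 
Parity of crossings → even ⇒ outside.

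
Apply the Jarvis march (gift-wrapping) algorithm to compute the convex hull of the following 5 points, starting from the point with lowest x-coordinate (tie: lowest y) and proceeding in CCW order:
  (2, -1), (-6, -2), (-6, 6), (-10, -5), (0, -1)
Hull (CCW) = [(-10, -5), (2, -1), (-6, 6)]

Jarvis march: at each step, from the current hull vertex p, select the next vertex q as the point such that every other point lies strictly to the left of (or on) the directed line p → q. (Equivalently: for every other point r, the cross product (q − p) × (r − p) ≥ 0.)
Starting point (lowest x, tie lowest y): (-10, -5). Wrap until returning to start. Resulting hull: (-10, -5), (2, -1), (-6, 6).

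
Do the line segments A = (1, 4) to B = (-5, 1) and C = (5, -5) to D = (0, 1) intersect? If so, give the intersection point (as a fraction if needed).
No (intersection of containing lines falls outside at least one segment)

Parametrize and solve: t = 7/17, s = 22/17. At least one of these is outside [0, 1], so the segments do not intersect.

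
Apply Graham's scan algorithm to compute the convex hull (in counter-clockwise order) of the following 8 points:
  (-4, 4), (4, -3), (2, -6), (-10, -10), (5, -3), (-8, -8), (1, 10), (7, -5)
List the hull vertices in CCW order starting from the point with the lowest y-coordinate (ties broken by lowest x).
Hull (CCW) = [(-10, -10), (7, -5), (1, 10), (-4, 4)]

Graham scan procedure:
  1. Find the pivot p₀ = point with lowest y (tie → lowest x): (-10, -10).
  2. Sort the remaining points by polar angle around p₀.
  3. Walk through sorted points, maintaining a stack; pop the top while the last three entries make a non-left turn (cross product ≤ 0).
  4. Final stack is the convex hull in CCW order: (-10, -10), (7, -5), (1, 10), (-4, 4).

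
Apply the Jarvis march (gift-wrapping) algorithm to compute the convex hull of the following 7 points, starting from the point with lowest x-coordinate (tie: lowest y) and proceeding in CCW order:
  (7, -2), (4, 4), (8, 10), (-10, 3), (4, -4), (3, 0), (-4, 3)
Hull (CCW) = [(-10, 3), (4, -4), (7, -2), (8, 10)]

Jarvis march: at each step, from the current hull vertex p, select the next vertex q as the point such that every other point lies strictly to the left of (or on) the directed line p → q. (Equivalently: for every other point r, the cross product (q − p) × (r − p) ≥ 0.)
Starting point (lowest x, tie lowest y): (-10, 3). Wrap until returning to start. Resulting hull: (-10, 3), (4, -4), (7, -2), (8, 10).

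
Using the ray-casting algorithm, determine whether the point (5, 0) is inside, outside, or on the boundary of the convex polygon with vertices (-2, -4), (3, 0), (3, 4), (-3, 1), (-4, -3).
The point (5, 0) lies strictly outside the polygon

Cast a horizontal ray to the right from the query point and count how many polygon edges it crosses (each edge strictly once or zero times, handled with the usual half-open convention). 
Parity of crossings → even ⇒ outside.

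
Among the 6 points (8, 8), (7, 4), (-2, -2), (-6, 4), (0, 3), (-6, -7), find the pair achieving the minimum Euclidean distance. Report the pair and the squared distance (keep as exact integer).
Pair = ((8, 8), (7, 4)); squared distance = 17

Compute all C(6, 2) = 15 pairwise squared distances (x_i − x_j)² + (y_i − y_j)². The minimum is 17, attained by the pair ((8, 8), (7, 4)).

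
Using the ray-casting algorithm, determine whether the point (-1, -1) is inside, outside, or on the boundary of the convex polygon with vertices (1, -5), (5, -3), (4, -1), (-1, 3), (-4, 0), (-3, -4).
The point (-1, -1) lies strictly inside the polygon

Cast a horizontal ray to the right from the query point and count how many polygon edges it crosses (each edge strictly once or zero times, handled with the usual half-open convention). 
Parity of crossings → odd ⇒ inside.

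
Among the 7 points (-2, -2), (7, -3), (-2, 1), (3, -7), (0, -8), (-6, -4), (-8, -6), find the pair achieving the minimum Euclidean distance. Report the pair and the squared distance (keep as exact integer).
Pair = ((-6, -4), (-8, -6)); squared distance = 8

Compute all C(7, 2) = 21 pairwise squared distances (x_i − x_j)² + (y_i − y_j)². The minimum is 8, attained by the pair ((-6, -4), (-8, -6)).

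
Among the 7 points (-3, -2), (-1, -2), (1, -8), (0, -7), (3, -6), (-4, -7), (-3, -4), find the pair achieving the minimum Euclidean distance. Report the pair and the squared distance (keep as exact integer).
Pair = ((1, -8), (0, -7)); squared distance = 2

Compute all C(7, 2) = 21 pairwise squared distances (x_i − x_j)² + (y_i − y_j)². The minimum is 2, attained by the pair ((1, -8), (0, -7)).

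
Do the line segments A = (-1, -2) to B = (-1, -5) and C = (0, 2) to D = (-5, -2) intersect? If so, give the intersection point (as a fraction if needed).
No (intersection of containing lines falls outside at least one segment)

Parametrize and solve: t = -16/15, s = 1/5. At least one of these is outside [0, 1], so the segments do not intersect.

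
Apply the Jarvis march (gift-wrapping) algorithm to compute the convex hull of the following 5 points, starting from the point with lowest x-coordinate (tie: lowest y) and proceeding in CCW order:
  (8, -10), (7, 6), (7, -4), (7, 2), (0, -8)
Hull (CCW) = [(0, -8), (8, -10), (7, 6)]

Jarvis march: at each step, from the current hull vertex p, select the next vertex q as the point such that every other point lies strictly to the left of (or on) the directed line p → q. (Equivalently: for every other point r, the cross product (q − p) × (r − p) ≥ 0.)
Starting point (lowest x, tie lowest y): (0, -8). Wrap until returning to start. Resulting hull: (0, -8), (8, -10), (7, 6).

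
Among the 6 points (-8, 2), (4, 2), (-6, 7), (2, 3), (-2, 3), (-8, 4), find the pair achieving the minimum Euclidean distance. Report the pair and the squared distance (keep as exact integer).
Pair = ((-8, 2), (-8, 4)); squared distance = 4

Compute all C(6, 2) = 15 pairwise squared distances (x_i − x_j)² + (y_i − y_j)². The minimum is 4, attained by the pair ((-8, 2), (-8, 4)).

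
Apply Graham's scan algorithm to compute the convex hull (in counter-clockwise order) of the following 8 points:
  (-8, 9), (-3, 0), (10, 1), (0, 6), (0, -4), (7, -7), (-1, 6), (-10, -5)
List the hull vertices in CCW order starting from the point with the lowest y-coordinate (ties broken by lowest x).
Hull (CCW) = [(7, -7), (10, 1), (0, 6), (-8, 9), (-10, -5)]

Graham scan procedure:
  1. Find the pivot p₀ = point with lowest y (tie → lowest x): (7, -7).
  2. Sort the remaining points by polar angle around p₀.
  3. Walk through sorted points, maintaining a stack; pop the top while the last three entries make a non-left turn (cross product ≤ 0).
  4. Final stack is the convex hull in CCW order: (7, -7), (10, 1), (0, 6), (-8, 9), (-10, -5).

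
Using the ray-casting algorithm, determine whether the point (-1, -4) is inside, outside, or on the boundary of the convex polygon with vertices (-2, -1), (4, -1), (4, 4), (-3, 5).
The point (-1, -4) lies strictly outside the polygon

Cast a horizontal ray to the right from the query point and count how many polygon edges it crosses (each edge strictly once or zero times, handled with the usual half-open convention). 
Parity of crossings → even ⇒ outside.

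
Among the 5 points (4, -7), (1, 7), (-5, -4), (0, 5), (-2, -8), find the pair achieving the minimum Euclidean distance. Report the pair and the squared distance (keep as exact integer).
Pair = ((1, 7), (0, 5)); squared distance = 5

Compute all C(5, 2) = 10 pairwise squared distances (x_i − x_j)² + (y_i − y_j)². The minimum is 5, attained by the pair ((1, 7), (0, 5)).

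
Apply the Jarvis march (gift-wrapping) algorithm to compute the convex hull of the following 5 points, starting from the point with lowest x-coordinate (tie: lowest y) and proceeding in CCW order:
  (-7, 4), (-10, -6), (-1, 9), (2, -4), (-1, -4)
Hull (CCW) = [(-10, -6), (2, -4), (-1, 9), (-7, 4)]

Jarvis march: at each step, from the current hull vertex p, select the next vertex q as the point such that every other point lies strictly to the left of (or on) the directed line p → q. (Equivalently: for every other point r, the cross product (q − p) × (r − p) ≥ 0.)
Starting point (lowest x, tie lowest y): (-10, -6). Wrap until returning to start. Resulting hull: (-10, -6), (2, -4), (-1, 9), (-7, 4).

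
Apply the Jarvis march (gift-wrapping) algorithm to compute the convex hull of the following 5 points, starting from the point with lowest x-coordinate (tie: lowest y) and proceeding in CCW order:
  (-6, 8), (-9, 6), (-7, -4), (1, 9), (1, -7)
Hull (CCW) = [(-9, 6), (-7, -4), (1, -7), (1, 9), (-6, 8)]

Jarvis march: at each step, from the current hull vertex p, select the next vertex q as the point such that every other point lies strictly to the left of (or on) the directed line p → q. (Equivalently: for every other point r, the cross product (q − p) × (r − p) ≥ 0.)
Starting point (lowest x, tie lowest y): (-9, 6). Wrap until returning to start. Resulting hull: (-9, 6), (-7, -4), (1, -7), (1, 9), (-6, 8).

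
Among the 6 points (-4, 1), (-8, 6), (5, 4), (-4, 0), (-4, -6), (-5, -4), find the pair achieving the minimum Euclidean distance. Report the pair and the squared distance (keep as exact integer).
Pair = ((-4, 1), (-4, 0)); squared distance = 1

Compute all C(6, 2) = 15 pairwise squared distances (x_i − x_j)² + (y_i − y_j)². The minimum is 1, attained by the pair ((-4, 1), (-4, 0)).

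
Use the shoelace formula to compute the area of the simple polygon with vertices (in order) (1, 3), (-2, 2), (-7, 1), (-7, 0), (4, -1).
Area = 47/2

Shoelace formula: Area = (1/2) |Σ_i (x_i · y_{i+1} − x_{i+1} · y_i)| (indices mod n). Compute each cross term:
  (1)(2) − (-2)(3) = 8
  (-2)(1) − (-7)(2) = 12
  (-7)(0) − (-7)(1) = 7
  (-7)(-1) − (4)(0) = 7
  (4)(3) − (1)(-1) = 13
Sum = 47, so (signed) Area = 47/2 = 47/2, |Area| = 47/2.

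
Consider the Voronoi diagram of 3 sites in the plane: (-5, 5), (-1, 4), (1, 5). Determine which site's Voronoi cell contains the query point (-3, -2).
Nearest site = (-1, 4)

The Voronoi cell of site s contains exactly those query points closer to s than to any other site. Compute squared distances from q = (-3, -2) to each site:
  (-1 − -3)² + (4 − -2)² = 40
  (-5 − -3)² + (5 − -2)² = 53
  (1 − -3)² + (5 − -2)² = 65
Minimum is attained by (-1, 4), so q lies in its Voronoi cell.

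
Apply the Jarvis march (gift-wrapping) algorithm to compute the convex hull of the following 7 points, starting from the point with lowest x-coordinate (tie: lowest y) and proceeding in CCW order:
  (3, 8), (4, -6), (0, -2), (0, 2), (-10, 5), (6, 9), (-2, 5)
Hull (CCW) = [(-10, 5), (4, -6), (6, 9)]

Jarvis march: at each step, from the current hull vertex p, select the next vertex q as the point such that every other point lies strictly to the left of (or on) the directed line p → q. (Equivalently: for every other point r, the cross product (q − p) × (r − p) ≥ 0.)
Starting point (lowest x, tie lowest y): (-10, 5). Wrap until returning to start. Resulting hull: (-10, 5), (4, -6), (6, 9).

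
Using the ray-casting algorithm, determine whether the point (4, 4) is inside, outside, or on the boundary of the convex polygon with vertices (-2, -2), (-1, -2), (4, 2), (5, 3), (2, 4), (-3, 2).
The point (4, 4) lies strictly outside the polygon

Cast a horizontal ray to the right from the query point and count how many polygon edges it crosses (each edge strictly once or zero times, handled with the usual half-open convention). 
Parity of crossings → even ⇒ outside.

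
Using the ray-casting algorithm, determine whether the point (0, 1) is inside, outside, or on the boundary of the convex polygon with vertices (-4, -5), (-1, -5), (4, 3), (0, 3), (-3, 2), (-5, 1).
The point (0, 1) lies strictly inside the polygon

Cast a horizontal ray to the right from the query point and count how many polygon edges it crosses (each edge strictly once or zero times, handled with the usual half-open convention). 
Parity of crossings → odd ⇒ inside.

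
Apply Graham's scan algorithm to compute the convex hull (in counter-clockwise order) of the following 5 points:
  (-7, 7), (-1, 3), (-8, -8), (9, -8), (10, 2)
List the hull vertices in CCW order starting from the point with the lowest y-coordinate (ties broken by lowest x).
Hull (CCW) = [(-8, -8), (9, -8), (10, 2), (-7, 7)]

Graham scan procedure:
  1. Find the pivot p₀ = point with lowest y (tie → lowest x): (-8, -8).
  2. Sort the remaining points by polar angle around p₀.
  3. Walk through sorted points, maintaining a stack; pop the top while the last three entries make a non-left turn (cross product ≤ 0).
  4. Final stack is the convex hull in CCW order: (-8, -8), (9, -8), (10, 2), (-7, 7).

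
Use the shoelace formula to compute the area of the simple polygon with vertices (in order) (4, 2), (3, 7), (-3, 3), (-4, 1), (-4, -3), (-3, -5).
Area = 51

Shoelace formula: Area = (1/2) |Σ_i (x_i · y_{i+1} − x_{i+1} · y_i)| (indices mod n). Compute each cross term:
  (4)(7) − (3)(2) = 22
  (3)(3) − (-3)(7) = 30
  (-3)(1) − (-4)(3) = 9
  (-4)(-3) − (-4)(1) = 16
  (-4)(-5) − (-3)(-3) = 11
  (-3)(2) − (4)(-5) = 14
Sum = 102, so (signed) Area = 102/2 = 51, |Area| = 51.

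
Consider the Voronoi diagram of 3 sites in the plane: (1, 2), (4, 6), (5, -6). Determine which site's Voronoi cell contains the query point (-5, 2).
Nearest site = (1, 2)

The Voronoi cell of site s contains exactly those query points closer to s than to any other site. Compute squared distances from q = (-5, 2) to each site:
  (1 − -5)² + (2 − 2)² = 36
  (4 − -5)² + (6 − 2)² = 97
  (5 − -5)² + (-6 − 2)² = 164
Minimum is attained by (1, 2), so q lies in its Voronoi cell.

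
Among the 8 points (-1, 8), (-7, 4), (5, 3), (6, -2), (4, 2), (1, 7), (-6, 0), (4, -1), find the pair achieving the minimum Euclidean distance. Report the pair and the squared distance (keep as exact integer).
Pair = ((5, 3), (4, 2)); squared distance = 2

Compute all C(8, 2) = 28 pairwise squared distances (x_i − x_j)² + (y_i − y_j)². The minimum is 2, attained by the pair ((5, 3), (4, 2)).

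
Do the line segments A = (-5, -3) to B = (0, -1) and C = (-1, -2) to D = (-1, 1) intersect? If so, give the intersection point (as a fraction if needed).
Yes; intersection at (-1, -7/5) (t = 4/5 on AB, s = 1/5 on CD)

Parametrize AB as A + t(B − A) = (-5 + 5 t, -3 + 2 t) and CD as C + s(D − C) = (-1 + 0 s, -2 + 3 s). Solve the linear system for (t, s). Determinant = -15 ≠ 0, so a unique intersection of the containing lines exists. Solution: t = 4/5, s = 1/5 — both in [0, 1], so the segments cross. Intersection point: (-1, -7/5).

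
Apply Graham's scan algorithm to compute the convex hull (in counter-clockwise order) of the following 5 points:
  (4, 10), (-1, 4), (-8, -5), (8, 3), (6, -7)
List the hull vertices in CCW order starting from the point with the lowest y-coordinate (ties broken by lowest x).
Hull (CCW) = [(6, -7), (8, 3), (4, 10), (-1, 4), (-8, -5)]

Graham scan procedure:
  1. Find the pivot p₀ = point with lowest y (tie → lowest x): (6, -7).
  2. Sort the remaining points by polar angle around p₀.
  3. Walk through sorted points, maintaining a stack; pop the top while the last three entries make a non-left turn (cross product ≤ 0).
  4. Final stack is the convex hull in CCW order: (6, -7), (8, 3), (4, 10), (-1, 4), (-8, -5).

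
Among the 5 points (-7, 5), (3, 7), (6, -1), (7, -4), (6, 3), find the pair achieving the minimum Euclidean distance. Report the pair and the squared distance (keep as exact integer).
Pair = ((6, -1), (7, -4)); squared distance = 10

Compute all C(5, 2) = 10 pairwise squared distances (x_i − x_j)² + (y_i − y_j)². The minimum is 10, attained by the pair ((6, -1), (7, -4)).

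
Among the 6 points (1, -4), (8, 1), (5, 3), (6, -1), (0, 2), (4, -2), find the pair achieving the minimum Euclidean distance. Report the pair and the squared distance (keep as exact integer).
Pair = ((6, -1), (4, -2)); squared distance = 5

Compute all C(6, 2) = 15 pairwise squared distances (x_i − x_j)² + (y_i − y_j)². The minimum is 5, attained by the pair ((6, -1), (4, -2)).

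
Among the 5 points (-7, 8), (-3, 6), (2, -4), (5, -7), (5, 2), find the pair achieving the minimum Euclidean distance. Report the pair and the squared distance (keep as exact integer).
Pair = ((2, -4), (5, -7)); squared distance = 18

Compute all C(5, 2) = 10 pairwise squared distances (x_i − x_j)² + (y_i − y_j)². The minimum is 18, attained by the pair ((2, -4), (5, -7)).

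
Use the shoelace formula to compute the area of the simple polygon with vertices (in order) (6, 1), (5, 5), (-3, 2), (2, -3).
Area = 75/2

Shoelace formula: Area = (1/2) |Σ_i (x_i · y_{i+1} − x_{i+1} · y_i)| (indices mod n). Compute each cross term:
  (6)(5) − (5)(1) = 25
  (5)(2) − (-3)(5) = 25
  (-3)(-3) − (2)(2) = 5
  (2)(1) − (6)(-3) = 20
Sum = 75, so (signed) Area = 75/2 = 75/2, |Area| = 75/2.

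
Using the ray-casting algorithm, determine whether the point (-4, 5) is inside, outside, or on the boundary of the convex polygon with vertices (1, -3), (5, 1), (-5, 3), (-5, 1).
The point (-4, 5) lies strictly outside the polygon

Cast a horizontal ray to the right from the query point and count how many polygon edges it crosses (each edge strictly once or zero times, handled with the usual half-open convention). 
Parity of crossings → even ⇒ outside.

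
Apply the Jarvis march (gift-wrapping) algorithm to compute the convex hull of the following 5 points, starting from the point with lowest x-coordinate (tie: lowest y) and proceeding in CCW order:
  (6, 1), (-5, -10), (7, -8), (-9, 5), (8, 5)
Hull (CCW) = [(-9, 5), (-5, -10), (7, -8), (8, 5)]

Jarvis march: at each step, from the current hull vertex p, select the next vertex q as the point such that every other point lies strictly to the left of (or on) the directed line p → q. (Equivalently: for every other point r, the cross product (q − p) × (r − p) ≥ 0.)
Starting point (lowest x, tie lowest y): (-9, 5). Wrap until returning to start. Resulting hull: (-9, 5), (-5, -10), (7, -8), (8, 5).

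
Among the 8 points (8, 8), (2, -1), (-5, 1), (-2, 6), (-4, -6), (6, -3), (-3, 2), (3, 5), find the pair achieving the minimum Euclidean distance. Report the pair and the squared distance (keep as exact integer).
Pair = ((-5, 1), (-3, 2)); squared distance = 5

Compute all C(8, 2) = 28 pairwise squared distances (x_i − x_j)² + (y_i − y_j)². The minimum is 5, attained by the pair ((-5, 1), (-3, 2)).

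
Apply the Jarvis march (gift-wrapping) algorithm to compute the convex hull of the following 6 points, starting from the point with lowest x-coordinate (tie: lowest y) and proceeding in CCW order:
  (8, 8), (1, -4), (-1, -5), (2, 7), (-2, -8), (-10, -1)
Hull (CCW) = [(-10, -1), (-2, -8), (1, -4), (8, 8), (2, 7)]

Jarvis march: at each step, from the current hull vertex p, select the next vertex q as the point such that every other point lies strictly to the left of (or on) the directed line p → q. (Equivalently: for every other point r, the cross product (q − p) × (r − p) ≥ 0.)
Starting point (lowest x, tie lowest y): (-10, -1). Wrap until returning to start. Resulting hull: (-10, -1), (-2, -8), (1, -4), (8, 8), (2, 7).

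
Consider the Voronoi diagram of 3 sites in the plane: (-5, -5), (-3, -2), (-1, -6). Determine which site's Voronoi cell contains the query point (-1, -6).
Nearest site = (-1, -6)

The Voronoi cell of site s contains exactly those query points closer to s than to any other site. Compute squared distances from q = (-1, -6) to each site:
  (-1 − -1)² + (-6 − -6)² = 0
  (-5 − -1)² + (-5 − -6)² = 17
  (-3 − -1)² + (-2 − -6)² = 20
Minimum is attained by (-1, -6), so q lies in its Voronoi cell.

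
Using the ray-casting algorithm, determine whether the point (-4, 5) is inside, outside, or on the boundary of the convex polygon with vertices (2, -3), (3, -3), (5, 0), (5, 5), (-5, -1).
The point (-4, 5) lies strictly outside the polygon

Cast a horizontal ray to the right from the query point and count how many polygon edges it crosses (each edge strictly once or zero times, handled with the usual half-open convention). 
Parity of crossings → even ⇒ outside.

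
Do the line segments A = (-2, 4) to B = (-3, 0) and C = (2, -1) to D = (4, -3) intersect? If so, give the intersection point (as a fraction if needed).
No (intersection of containing lines falls outside at least one segment)

Parametrize and solve: t = 1/5, s = -21/10. At least one of these is outside [0, 1], so the segments do not intersect.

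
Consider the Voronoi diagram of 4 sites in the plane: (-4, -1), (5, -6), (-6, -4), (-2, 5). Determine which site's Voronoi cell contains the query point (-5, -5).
Nearest site = (-6, -4)

The Voronoi cell of site s contains exactly those query points closer to s than to any other site. Compute squared distances from q = (-5, -5) to each site:
  (-6 − -5)² + (-4 − -5)² = 2
  (-4 − -5)² + (-1 − -5)² = 17
  (5 − -5)² + (-6 − -5)² = 101
  (-2 − -5)² + (5 − -5)² = 109
Minimum is attained by (-6, -4), so q lies in its Voronoi cell.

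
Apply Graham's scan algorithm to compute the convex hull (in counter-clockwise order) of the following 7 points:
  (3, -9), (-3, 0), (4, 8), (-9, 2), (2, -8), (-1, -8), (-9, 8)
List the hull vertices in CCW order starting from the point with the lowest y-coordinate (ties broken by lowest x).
Hull (CCW) = [(3, -9), (4, 8), (-9, 8), (-9, 2), (-1, -8)]

Graham scan procedure:
  1. Find the pivot p₀ = point with lowest y (tie → lowest x): (3, -9).
  2. Sort the remaining points by polar angle around p₀.
  3. Walk through sorted points, maintaining a stack; pop the top while the last three entries make a non-left turn (cross product ≤ 0).
  4. Final stack is the convex hull in CCW order: (3, -9), (4, 8), (-9, 8), (-9, 2), (-1, -8).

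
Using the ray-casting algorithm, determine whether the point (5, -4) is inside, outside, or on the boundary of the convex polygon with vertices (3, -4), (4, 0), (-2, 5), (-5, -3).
The point (5, -4) lies strictly outside the polygon

Cast a horizontal ray to the right from the query point and count how many polygon edges it crosses (each edge strictly once or zero times, handled with the usual half-open convention). 
Parity of crossings → even ⇒ outside.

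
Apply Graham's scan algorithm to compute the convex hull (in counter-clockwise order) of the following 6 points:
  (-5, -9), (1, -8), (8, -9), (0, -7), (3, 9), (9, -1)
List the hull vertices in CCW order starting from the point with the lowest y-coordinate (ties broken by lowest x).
Hull (CCW) = [(-5, -9), (8, -9), (9, -1), (3, 9)]

Graham scan procedure:
  1. Find the pivot p₀ = point with lowest y (tie → lowest x): (-5, -9).
  2. Sort the remaining points by polar angle around p₀.
  3. Walk through sorted points, maintaining a stack; pop the top while the last three entries make a non-left turn (cross product ≤ 0).
  4. Final stack is the convex hull in CCW order: (-5, -9), (8, -9), (9, -1), (3, 9).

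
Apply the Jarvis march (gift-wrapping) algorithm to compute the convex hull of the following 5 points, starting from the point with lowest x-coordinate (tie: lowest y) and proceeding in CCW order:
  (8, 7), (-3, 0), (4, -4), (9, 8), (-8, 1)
Hull (CCW) = [(-8, 1), (4, -4), (9, 8)]

Jarvis march: at each step, from the current hull vertex p, select the next vertex q as the point such that every other point lies strictly to the left of (or on) the directed line p → q. (Equivalently: for every other point r, the cross product (q − p) × (r − p) ≥ 0.)
Starting point (lowest x, tie lowest y): (-8, 1). Wrap until returning to start. Resulting hull: (-8, 1), (4, -4), (9, 8).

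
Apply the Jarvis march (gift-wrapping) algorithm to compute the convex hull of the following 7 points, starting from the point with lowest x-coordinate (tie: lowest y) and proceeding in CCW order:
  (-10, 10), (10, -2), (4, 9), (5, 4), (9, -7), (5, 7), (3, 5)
Hull (CCW) = [(-10, 10), (9, -7), (10, -2), (4, 9)]

Jarvis march: at each step, from the current hull vertex p, select the next vertex q as the point such that every other point lies strictly to the left of (or on) the directed line p → q. (Equivalently: for every other point r, the cross product (q − p) × (r − p) ≥ 0.)
Starting point (lowest x, tie lowest y): (-10, 10). Wrap until returning to start. Resulting hull: (-10, 10), (9, -7), (10, -2), (4, 9).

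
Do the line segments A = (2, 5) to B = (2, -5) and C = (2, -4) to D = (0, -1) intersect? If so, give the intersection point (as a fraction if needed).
Yes; intersection at (2, -4) (t = 9/10 on AB, s = 0 on CD)

Parametrize AB as A + t(B − A) = (2 + 0 t, 5 + -10 t) and CD as C + s(D − C) = (2 + -2 s, -4 + 3 s). Solve the linear system for (t, s). Determinant = 20 ≠ 0, so a unique intersection of the containing lines exists. Solution: t = 9/10, s = 0 — both in [0, 1], so the segments cross. Intersection point: (2, -4).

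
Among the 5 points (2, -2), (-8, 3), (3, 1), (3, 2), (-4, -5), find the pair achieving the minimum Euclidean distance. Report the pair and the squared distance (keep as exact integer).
Pair = ((3, 1), (3, 2)); squared distance = 1

Compute all C(5, 2) = 10 pairwise squared distances (x_i − x_j)² + (y_i − y_j)². The minimum is 1, attained by the pair ((3, 1), (3, 2)).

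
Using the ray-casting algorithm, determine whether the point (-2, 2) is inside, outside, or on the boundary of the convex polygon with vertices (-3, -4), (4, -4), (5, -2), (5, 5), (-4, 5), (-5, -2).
The point (-2, 2) lies strictly inside the polygon

Cast a horizontal ray to the right from the query point and count how many polygon edges it crosses (each edge strictly once or zero times, handled with the usual half-open convention). 
Parity of crossings → odd ⇒ inside.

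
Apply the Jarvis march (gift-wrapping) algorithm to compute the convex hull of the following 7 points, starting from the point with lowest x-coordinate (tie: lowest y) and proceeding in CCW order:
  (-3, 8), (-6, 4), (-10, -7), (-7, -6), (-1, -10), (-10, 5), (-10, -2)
Hull (CCW) = [(-10, -7), (-1, -10), (-3, 8), (-10, 5)]

Jarvis march: at each step, from the current hull vertex p, select the next vertex q as the point such that every other point lies strictly to the left of (or on) the directed line p → q. (Equivalently: for every other point r, the cross product (q − p) × (r − p) ≥ 0.)
Starting point (lowest x, tie lowest y): (-10, -7). Wrap until returning to start. Resulting hull: (-10, -7), (-1, -10), (-3, 8), (-10, 5).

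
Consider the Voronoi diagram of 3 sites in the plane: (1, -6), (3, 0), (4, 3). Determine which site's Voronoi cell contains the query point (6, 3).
Nearest site = (4, 3)

The Voronoi cell of site s contains exactly those query points closer to s than to any other site. Compute squared distances from q = (6, 3) to each site:
  (4 − 6)² + (3 − 3)² = 4
  (3 − 6)² + (0 − 3)² = 18
  (1 − 6)² + (-6 − 3)² = 106
Minimum is attained by (4, 3), so q lies in its Voronoi cell.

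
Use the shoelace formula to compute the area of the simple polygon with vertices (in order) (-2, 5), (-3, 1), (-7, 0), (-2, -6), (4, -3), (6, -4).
Area = 58

Shoelace formula: Area = (1/2) |Σ_i (x_i · y_{i+1} − x_{i+1} · y_i)| (indices mod n). Compute each cross term:
  (-2)(1) − (-3)(5) = 13
  (-3)(0) − (-7)(1) = 7
  (-7)(-6) − (-2)(0) = 42
  (-2)(-3) − (4)(-6) = 30
  (4)(-4) − (6)(-3) = 2
  (6)(5) − (-2)(-4) = 22
Sum = 116, so (signed) Area = 116/2 = 58, |Area| = 58.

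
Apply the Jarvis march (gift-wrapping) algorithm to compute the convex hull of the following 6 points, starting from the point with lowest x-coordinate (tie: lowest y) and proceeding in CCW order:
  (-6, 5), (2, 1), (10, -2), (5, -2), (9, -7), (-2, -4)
Hull (CCW) = [(-6, 5), (-2, -4), (9, -7), (10, -2)]

Jarvis march: at each step, from the current hull vertex p, select the next vertex q as the point such that every other point lies strictly to the left of (or on) the directed line p → q. (Equivalently: for every other point r, the cross product (q − p) × (r − p) ≥ 0.)
Starting point (lowest x, tie lowest y): (-6, 5). Wrap until returning to start. Resulting hull: (-6, 5), (-2, -4), (9, -7), (10, -2).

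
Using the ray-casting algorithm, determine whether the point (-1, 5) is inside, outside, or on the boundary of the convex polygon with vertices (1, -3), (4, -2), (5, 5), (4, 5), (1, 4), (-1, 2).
The point (-1, 5) lies strictly outside the polygon

Cast a horizontal ray to the right from the query point and count how many polygon edges it crosses (each edge strictly once or zero times, handled with the usual half-open convention). 
Parity of crossings → even ⇒ outside.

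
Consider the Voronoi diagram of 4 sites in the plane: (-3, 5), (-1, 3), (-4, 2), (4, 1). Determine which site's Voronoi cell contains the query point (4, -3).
Nearest site = (4, 1)

The Voronoi cell of site s contains exactly those query points closer to s than to any other site. Compute squared distances from q = (4, -3) to each site:
  (4 − 4)² + (1 − -3)² = 16
  (-1 − 4)² + (3 − -3)² = 61
  (-4 − 4)² + (2 − -3)² = 89
  (-3 − 4)² + (5 − -3)² = 113
Minimum is attained by (4, 1), so q lies in its Voronoi cell.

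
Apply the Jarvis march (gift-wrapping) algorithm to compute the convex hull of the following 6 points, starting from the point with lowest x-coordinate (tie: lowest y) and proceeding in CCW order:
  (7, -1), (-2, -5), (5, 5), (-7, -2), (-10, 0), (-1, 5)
Hull (CCW) = [(-10, 0), (-7, -2), (-2, -5), (7, -1), (5, 5), (-1, 5)]

Jarvis march: at each step, from the current hull vertex p, select the next vertex q as the point such that every other point lies strictly to the left of (or on) the directed line p → q. (Equivalently: for every other point r, the cross product (q − p) × (r − p) ≥ 0.)
Starting point (lowest x, tie lowest y): (-10, 0). Wrap until returning to start. Resulting hull: (-10, 0), (-7, -2), (-2, -5), (7, -1), (5, 5), (-1, 5).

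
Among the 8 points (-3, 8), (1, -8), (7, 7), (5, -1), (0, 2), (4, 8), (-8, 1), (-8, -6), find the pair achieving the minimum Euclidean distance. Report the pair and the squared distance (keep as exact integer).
Pair = ((7, 7), (4, 8)); squared distance = 10

Compute all C(8, 2) = 28 pairwise squared distances (x_i − x_j)² + (y_i − y_j)². The minimum is 10, attained by the pair ((7, 7), (4, 8)).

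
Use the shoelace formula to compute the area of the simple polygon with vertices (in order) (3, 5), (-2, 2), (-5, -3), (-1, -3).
Area = 24

Shoelace formula: Area = (1/2) |Σ_i (x_i · y_{i+1} − x_{i+1} · y_i)| (indices mod n). Compute each cross term:
  (3)(2) − (-2)(5) = 16
  (-2)(-3) − (-5)(2) = 16
  (-5)(-3) − (-1)(-3) = 12
  (-1)(5) − (3)(-3) = 4
Sum = 48, so (signed) Area = 48/2 = 24, |Area| = 24.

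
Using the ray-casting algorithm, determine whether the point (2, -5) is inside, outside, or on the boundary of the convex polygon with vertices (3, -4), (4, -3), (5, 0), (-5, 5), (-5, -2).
The point (2, -5) lies strictly outside the polygon

Cast a horizontal ray to the right from the query point and count how many polygon edges it crosses (each edge strictly once or zero times, handled with the usual half-open convention). 
Parity of crossings → even ⇒ outside.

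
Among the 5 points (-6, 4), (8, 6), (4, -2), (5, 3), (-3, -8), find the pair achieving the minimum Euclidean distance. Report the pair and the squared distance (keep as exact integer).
Pair = ((8, 6), (5, 3)); squared distance = 18

Compute all C(5, 2) = 10 pairwise squared distances (x_i − x_j)² + (y_i − y_j)². The minimum is 18, attained by the pair ((8, 6), (5, 3)).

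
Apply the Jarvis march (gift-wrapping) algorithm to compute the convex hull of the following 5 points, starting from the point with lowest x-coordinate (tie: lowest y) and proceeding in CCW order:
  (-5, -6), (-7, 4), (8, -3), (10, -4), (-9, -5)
Hull (CCW) = [(-9, -5), (-5, -6), (10, -4), (8, -3), (-7, 4)]

Jarvis march: at each step, from the current hull vertex p, select the next vertex q as the point such that every other point lies strictly to the left of (or on) the directed line p → q. (Equivalently: for every other point r, the cross product (q − p) × (r − p) ≥ 0.)
Starting point (lowest x, tie lowest y): (-9, -5). Wrap until returning to start. Resulting hull: (-9, -5), (-5, -6), (10, -4), (8, -3), (-7, 4).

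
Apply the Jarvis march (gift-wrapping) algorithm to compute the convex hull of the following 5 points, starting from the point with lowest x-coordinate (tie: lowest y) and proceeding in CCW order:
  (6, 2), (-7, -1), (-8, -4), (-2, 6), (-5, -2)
Hull (CCW) = [(-8, -4), (6, 2), (-2, 6), (-7, -1)]

Jarvis march: at each step, from the current hull vertex p, select the next vertex q as the point such that every other point lies strictly to the left of (or on) the directed line p → q. (Equivalently: for every other point r, the cross product (q − p) × (r − p) ≥ 0.)
Starting point (lowest x, tie lowest y): (-8, -4). Wrap until returning to start. Resulting hull: (-8, -4), (6, 2), (-2, 6), (-7, -1).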